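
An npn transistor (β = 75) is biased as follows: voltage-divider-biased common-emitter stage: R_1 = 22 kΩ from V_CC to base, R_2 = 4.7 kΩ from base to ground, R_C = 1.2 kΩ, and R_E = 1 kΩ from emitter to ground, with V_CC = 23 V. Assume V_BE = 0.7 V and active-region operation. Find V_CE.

V_CE ≈ 16 V

Thevenize the base divider: V_Th = V_CC·R_2/(R_1+R_2) = 23×4.7/26.7 = 4.05 V, R_Th = R_1‖R_2 = 3.87 kΩ.
Base-emitter loop: V_Th = I_B·R_Th + V_BE + (β+1)I_B·R_E, so I_B = (4.05 − 0.7) / (3.87 + 76×1) = 0.0419 mA.
I_C = β·I_B = 75×0.0419 = 3.14 mA, and I_E = (β+1)I_B = 3.19 mA.
V_CE = V_CC − I_C·R_C − I_E·R_E = 23 − 3.14×1.2 − 3.19×1 = 16 V.
V_CE = 16 V > 0.2 V confirms active-region operation.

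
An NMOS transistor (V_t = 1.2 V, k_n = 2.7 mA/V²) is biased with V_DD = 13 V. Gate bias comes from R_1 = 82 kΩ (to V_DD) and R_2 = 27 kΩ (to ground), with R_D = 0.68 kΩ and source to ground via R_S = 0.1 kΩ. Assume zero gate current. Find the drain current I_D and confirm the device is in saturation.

V_G = V_DD·R_2/(R_1+R_2) = 13×27/109 = 3.22 V.
Assume saturation: I_D = (k_n/2)(V_GS − V_t)² with V_GS = V_G − I_D·R_S = 3.22 − 0.1·I_D.
Substituting gives 0.0135·I_D² − 1.55·I_D + 5.51 = 0, with roots I_D = 3.68 or 111 mA.
The root I_D = 111 mA gives V_GS = -7.86 V ≤ V_t, so take I_D = 3.68 mA.
Then V_GS = 2.85 V and V_DS = V_DD − I_D(R_D+R_S) = 13 − 3.68×0.78 = 10.1 V.
Saturation requires V_DS ≥ V_GS − V_t = 1.65 V; 10.1 ≥ 1.65 ✓.

I_D ≈ 3.7 mA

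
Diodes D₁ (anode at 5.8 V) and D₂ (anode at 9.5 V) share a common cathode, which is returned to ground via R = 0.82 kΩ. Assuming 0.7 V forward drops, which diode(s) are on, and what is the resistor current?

Assume both conduct. Then node N would need to be at both 5.8−0.7 = 5.1 V and 9.5−0.7 = 8.8 V, which is impossible.
Assume only D₂ conducts: V_N = 9.5 − 0.7 = 8.8 V, so I_R = 8.8/0.82 = 10.7 mA.
Check D₁: its anode-to-cathode voltage is 5.8 − 8.8 = -3 V < 0.7 V, so it is off. The assumption is consistent.

Only D₂ conducts; I_R ≈ 11 mA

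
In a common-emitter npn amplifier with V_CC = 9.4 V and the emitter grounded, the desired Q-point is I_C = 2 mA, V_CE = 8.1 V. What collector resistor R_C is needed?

R_C ≈ 0.65 kΩ

Collector loop: V_CC = I_C·R_C + V_CE.
R_C = (V_CC − V_CE)/I_C = (9.4 − 8.1)/2 = 0.65 kΩ.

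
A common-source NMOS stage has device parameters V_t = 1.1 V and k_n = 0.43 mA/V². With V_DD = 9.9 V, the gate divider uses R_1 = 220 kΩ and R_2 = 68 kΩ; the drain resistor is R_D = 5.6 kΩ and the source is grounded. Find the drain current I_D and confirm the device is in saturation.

I_D ≈ 0.33 mA

V_G = V_DD·R_2/(R_1+R_2) = 9.9×68/288 = 2.34 V. With the source grounded, V_GS = V_G = 2.34 V.
Assume saturation: I_D = (k_n/2)(V_GS − V_t)² = (0.43/2)×(2.34 − 1.1)² = 0.215×1.24² = 0.329 mA.
V_DS = V_DD − I_D·R_D = 9.9 − 0.329×5.6 = 8.06 V.
Saturation requires V_DS ≥ V_GS − V_t = 1.24 V; 8.06 ≥ 1.24 ✓.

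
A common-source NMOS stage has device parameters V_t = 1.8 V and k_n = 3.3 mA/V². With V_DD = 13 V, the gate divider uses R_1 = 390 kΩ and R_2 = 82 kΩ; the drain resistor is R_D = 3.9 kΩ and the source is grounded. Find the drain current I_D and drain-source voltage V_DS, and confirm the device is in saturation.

V_G = V_DD·R_2/(R_1+R_2) = 13×82/472 = 2.26 V. With the source grounded, V_GS = V_G = 2.26 V.
Assume saturation: I_D = (k_n/2)(V_GS − V_t)² = (3.3/2)×(2.26 − 1.8)² = 1.65×0.458² = 0.347 mA.
V_DS = V_DD − I_D·R_D = 13 − 0.347×3.9 = 11.6 V.
Saturation requires V_DS ≥ V_GS − V_t = 0.458 V; 11.6 ≥ 0.458 ✓.

I_D ≈ 0.35 mA, V_DS ≈ 12 V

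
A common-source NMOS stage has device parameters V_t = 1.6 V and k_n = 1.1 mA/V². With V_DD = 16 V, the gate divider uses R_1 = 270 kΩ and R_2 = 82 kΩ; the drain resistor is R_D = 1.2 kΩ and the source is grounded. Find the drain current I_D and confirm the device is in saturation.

I_D ≈ 2.5 mA

V_G = V_DD·R_2/(R_1+R_2) = 16×82/352 = 3.73 V. With the source grounded, V_GS = V_G = 3.73 V.
Assume saturation: I_D = (k_n/2)(V_GS − V_t)² = (1.1/2)×(3.73 − 1.6)² = 0.55×2.13² = 2.49 mA.
V_DS = V_DD − I_D·R_D = 16 − 2.49×1.2 = 13 V.
Saturation requires V_DS ≥ V_GS − V_t = 2.13 V; 13 ≥ 2.13 ✓.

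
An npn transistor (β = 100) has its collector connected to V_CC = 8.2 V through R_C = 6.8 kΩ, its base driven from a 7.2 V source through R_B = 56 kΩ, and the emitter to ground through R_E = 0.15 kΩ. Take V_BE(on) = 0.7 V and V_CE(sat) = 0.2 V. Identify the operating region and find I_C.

Assume active: I_B = (7.2 − 0.7)/(56 + 101×0.15) = 0.0914 mA, I_C = β·I_B = 9.14 mA.
Then V_CE = 8.2 − 9.14×6.8 − 9.23×0.15 = -55.3 V < 0.2 V — the active assumption fails.
Re-solve with V_CE = 0.2 V. KCL at the emitter: V_E/R_E = (V_BB−0.7−V_E)/R_B + (V_CC−0.2−V_E)/R_C, giving V_E = 0.189 V.
I_C = (V_CC − 0.2 − V_E)/R_C = (8 − 0.189)/6.8 = 1.15 mA.
Check: I_B = (6.5 − 0.189)/56 = 0.113 mA, and β·I_B = 11.3 mA > I_C, confirming saturation.

saturation; I_C ≈ 1.1 mA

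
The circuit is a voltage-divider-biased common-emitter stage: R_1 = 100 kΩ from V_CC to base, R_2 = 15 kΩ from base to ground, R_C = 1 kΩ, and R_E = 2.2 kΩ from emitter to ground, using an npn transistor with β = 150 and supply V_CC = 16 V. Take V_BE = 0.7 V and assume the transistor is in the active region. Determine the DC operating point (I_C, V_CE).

Thevenize the base divider: V_Th = V_CC·R_2/(R_1+R_2) = 16×15/115 = 2.09 V, R_Th = R_1‖R_2 = 13 kΩ.
Base-emitter loop: V_Th = I_B·R_Th + V_BE + (β+1)I_B·R_E, so I_B = (2.09 − 0.7) / (13 + 151×2.2) = 0.00402 mA.
I_C = β·I_B = 150×0.00402 = 0.603 mA, and I_E = (β+1)I_B = 0.607 mA.
V_CE = V_CC − I_C·R_C − I_E·R_E = 16 − 0.603×1 − 0.607×2.2 = 14.1 V.
V_CE = 14.1 V > 0.2 V confirms active-region operation.

I_C ≈ 0.6 mA, V_CE ≈ 14 V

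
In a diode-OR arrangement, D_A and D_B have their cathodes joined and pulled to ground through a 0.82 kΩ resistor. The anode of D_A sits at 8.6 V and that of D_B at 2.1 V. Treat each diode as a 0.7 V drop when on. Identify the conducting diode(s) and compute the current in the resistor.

Assume both conduct. Then node N would need to be at both 8.6−0.7 = 7.9 V and 2.1−0.7 = 1.4 V, which is impossible.
Assume only D_A conducts: V_N = 8.6 − 0.7 = 7.9 V, so I_R = 7.9/0.82 = 9.63 mA.
Check D_B: its anode-to-cathode voltage is 2.1 − 7.9 = -5.8 V < 0.7 V, so it is off. The assumption is consistent.

Only D_A conducts; I_R ≈ 9.6 mA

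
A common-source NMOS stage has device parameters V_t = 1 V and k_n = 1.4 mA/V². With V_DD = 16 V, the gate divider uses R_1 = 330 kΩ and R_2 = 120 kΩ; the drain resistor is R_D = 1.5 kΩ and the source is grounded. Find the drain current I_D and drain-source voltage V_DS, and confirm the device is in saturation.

I_D ≈ 7.5 mA, V_DS ≈ 4.8 V

V_G = V_DD·R_2/(R_1+R_2) = 16×120/450 = 4.27 V. With the source grounded, V_GS = V_G = 4.27 V.
Assume saturation: I_D = (k_n/2)(V_GS − V_t)² = (1.4/2)×(4.27 − 1)² = 0.7×3.27² = 7.47 mA.
V_DS = V_DD − I_D·R_D = 16 − 7.47×1.5 = 4.8 V.
Saturation requires V_DS ≥ V_GS − V_t = 3.27 V; 4.8 ≥ 3.27 ✓.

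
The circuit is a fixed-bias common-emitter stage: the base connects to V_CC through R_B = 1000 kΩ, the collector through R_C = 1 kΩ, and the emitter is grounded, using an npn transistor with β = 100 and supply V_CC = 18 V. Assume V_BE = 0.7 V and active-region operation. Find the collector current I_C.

I_C ≈ 1.7 mA

Base loop: V_CC = I_B·R_B + V_BE, so I_B = (18 − 0.7)/1000 kΩ = 0.0173 mA.
In the active region I_C = β·I_B = 100 × 0.0173 = 1.73 mA.
Collector loop: V_CE = V_CC − I_C·R_C = 18 − 1.73×1 = 16.3 V.
Since V_CE = 16.3 V > V_CE(sat) ≈ 0.2 V, the transistor is in the active region as assumed.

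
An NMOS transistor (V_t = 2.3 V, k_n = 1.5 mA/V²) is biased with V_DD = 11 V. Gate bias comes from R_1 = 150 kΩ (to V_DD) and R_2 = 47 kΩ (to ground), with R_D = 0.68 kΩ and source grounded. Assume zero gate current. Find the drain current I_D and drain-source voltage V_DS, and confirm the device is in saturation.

I_D ≈ 0.079 mA, V_DS ≈ 11 V

V_G = V_DD·R_2/(R_1+R_2) = 11×47/197 = 2.62 V. With the source grounded, V_GS = V_G = 2.62 V.
Assume saturation: I_D = (k_n/2)(V_GS − V_t)² = (1.5/2)×(2.62 − 2.3)² = 0.75×0.324² = 0.0789 mA.
V_DS = V_DD − I_D·R_D = 11 − 0.0789×0.68 = 10.9 V.
Saturation requires V_DS ≥ V_GS − V_t = 0.324 V; 10.9 ≥ 0.324 ✓.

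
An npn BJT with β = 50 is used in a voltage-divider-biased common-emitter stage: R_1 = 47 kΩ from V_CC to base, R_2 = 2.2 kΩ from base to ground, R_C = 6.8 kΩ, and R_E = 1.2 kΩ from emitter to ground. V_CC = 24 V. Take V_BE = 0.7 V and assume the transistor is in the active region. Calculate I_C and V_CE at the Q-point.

Thevenize the base divider: V_Th = V_CC·R_2/(R_1+R_2) = 24×2.2/49.2 = 1.07 V, R_Th = R_1‖R_2 = 2.1 kΩ.
Base-emitter loop: V_Th = I_B·R_Th + V_BE + (β+1)I_B·R_E, so I_B = (1.07 − 0.7) / (2.1 + 51×1.2) = 0.0059 mA.
I_C = β·I_B = 50×0.0059 = 0.295 mA, and I_E = (β+1)I_B = 0.301 mA.
V_CE = V_CC − I_C·R_C − I_E·R_E = 24 − 0.295×6.8 − 0.301×1.2 = 21.6 V.
V_CE = 21.6 V > 0.2 V confirms active-region operation.

I_C ≈ 0.29 mA, V_CE ≈ 22 V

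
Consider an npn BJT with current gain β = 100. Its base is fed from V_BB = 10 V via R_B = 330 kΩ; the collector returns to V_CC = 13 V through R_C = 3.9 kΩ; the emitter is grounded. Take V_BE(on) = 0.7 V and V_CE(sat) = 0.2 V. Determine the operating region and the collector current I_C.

active; I_C ≈ 2.8 mA

Assume active. Base-emitter loop: I_B = (V_BB − V_BE)/R_B = (10 − 0.7)/330 = 0.0282 mA.
I_C = β·I_B = 100×0.0282 = 2.82 mA.
V_CE = V_CC − I_C·R_C = 13 − 2.82×3.9 = 2.01 V > V_CE(sat), so the active-region assumption holds.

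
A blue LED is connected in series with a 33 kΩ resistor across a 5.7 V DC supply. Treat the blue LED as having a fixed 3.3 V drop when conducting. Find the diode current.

I ≈ 0.073 mA

KVL around the loop: 5.7 = V_D + I·R = 3.3 + I × 33 kΩ.
So I = (5.7 − 3.3) / 33 kΩ = 2.4 / 33 = 0.0727 mA.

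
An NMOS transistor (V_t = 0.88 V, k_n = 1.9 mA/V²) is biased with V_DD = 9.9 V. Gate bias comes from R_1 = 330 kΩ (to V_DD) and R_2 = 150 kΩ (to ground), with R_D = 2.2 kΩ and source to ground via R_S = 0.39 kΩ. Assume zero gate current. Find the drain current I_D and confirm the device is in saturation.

V_G = V_DD·R_2/(R_1+R_2) = 9.9×150/480 = 3.09 V.
Assume saturation: I_D = (k_n/2)(V_GS − V_t)² with V_GS = V_G − I_D·R_S = 3.09 − 0.39·I_D.
Substituting gives 0.144·I_D² − 2.64·I_D + 4.66 = 0, with roots I_D = 1.98 or 16.3 mA.
The root I_D = 16.3 mA gives V_GS = -3.26 V ≤ V_t, so take I_D = 1.98 mA.
Then V_GS = 2.32 V and V_DS = V_DD − I_D(R_D+R_S) = 9.9 − 1.98×2.59 = 4.78 V.
Saturation requires V_DS ≥ V_GS − V_t = 1.44 V; 4.78 ≥ 1.44 ✓.

I_D ≈ 2 mA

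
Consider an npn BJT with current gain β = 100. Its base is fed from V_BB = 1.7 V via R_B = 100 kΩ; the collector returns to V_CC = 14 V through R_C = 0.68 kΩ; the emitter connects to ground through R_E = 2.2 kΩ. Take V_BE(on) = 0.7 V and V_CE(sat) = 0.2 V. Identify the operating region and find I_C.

Assume active. Base-emitter loop: I_B = (V_BB − V_BE)/(R_B + (β+1)R_E) = (1.7 − 0.7)/(100 + 101×2.2) = 0.0031 mA.
I_C = β·I_B = 100×0.0031 = 0.31 mA.
V_CE = V_CC − I_C·R_C − I_E·R_E = 14 − 0.31×0.68 − 0.313×2.2 = 13.1 V > V_CE(sat), so the active-region assumption holds.

active; I_C ≈ 0.31 mA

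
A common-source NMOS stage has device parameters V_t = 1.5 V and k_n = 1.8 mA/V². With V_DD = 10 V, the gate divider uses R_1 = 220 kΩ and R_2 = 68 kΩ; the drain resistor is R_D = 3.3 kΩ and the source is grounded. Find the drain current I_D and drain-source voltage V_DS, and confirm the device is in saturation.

V_G = V_DD·R_2/(R_1+R_2) = 10×68/288 = 2.36 V. With the source grounded, V_GS = V_G = 2.36 V.
Assume saturation: I_D = (k_n/2)(V_GS − V_t)² = (1.8/2)×(2.36 − 1.5)² = 0.9×0.861² = 0.667 mA.
V_DS = V_DD − I_D·R_D = 10 − 0.667×3.3 = 7.8 V.
Saturation requires V_DS ≥ V_GS − V_t = 0.861 V; 7.8 ≥ 0.861 ✓.

I_D ≈ 0.67 mA, V_DS ≈ 7.8 V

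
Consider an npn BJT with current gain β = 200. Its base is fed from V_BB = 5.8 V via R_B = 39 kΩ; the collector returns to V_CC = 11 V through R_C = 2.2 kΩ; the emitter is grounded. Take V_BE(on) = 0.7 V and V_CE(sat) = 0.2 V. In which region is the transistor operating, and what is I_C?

saturation; I_C ≈ 4.9 mA

Assume active: I_B = (5.8 − 0.7)/39 = 0.131 mA, giving I_C = β·I_B = 26.2 mA.
But then V_CE = 11 − 26.2×2.2 = -46.5 V < V_CE(sat) = 0.2 V — impossible in the active region.
So the transistor is saturated. With V_CE = 0.2 V, I_C = (V_CC − 0.2)/R_C = 10.8/2.2 = 4.91 mA.
Check: β·I_B = 26.2 mA > I_C = 4.91 mA, confirming saturation.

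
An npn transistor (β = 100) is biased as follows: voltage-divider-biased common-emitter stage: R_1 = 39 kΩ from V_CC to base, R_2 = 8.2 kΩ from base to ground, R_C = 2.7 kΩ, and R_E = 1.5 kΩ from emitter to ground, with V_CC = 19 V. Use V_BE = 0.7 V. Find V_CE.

Thevenize the base divider: V_Th = V_CC·R_2/(R_1+R_2) = 19×8.2/47.2 = 3.3 V, R_Th = R_1‖R_2 = 6.78 kΩ.
Base-emitter loop: V_Th = I_B·R_Th + V_BE + (β+1)I_B·R_E, so I_B = (3.3 − 0.7) / (6.78 + 101×1.5) = 0.0164 mA.
I_C = β·I_B = 100×0.0164 = 1.64 mA, and I_E = (β+1)I_B = 1.66 mA.
V_CE = V_CC − I_C·R_C − I_E·R_E = 19 − 1.64×2.7 − 1.66×1.5 = 12.1 V.
V_CE = 12.1 V > 0.2 V confirms active-region operation.

V_CE ≈ 12 V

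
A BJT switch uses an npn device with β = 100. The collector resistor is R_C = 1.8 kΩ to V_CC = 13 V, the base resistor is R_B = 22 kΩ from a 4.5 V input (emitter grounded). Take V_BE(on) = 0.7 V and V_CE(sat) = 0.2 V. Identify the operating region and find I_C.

Assume active: I_B = (4.5 − 0.7)/22 = 0.173 mA, giving I_C = β·I_B = 17.3 mA.
But then V_CE = 13 − 17.3×1.8 = -18.1 V < V_CE(sat) = 0.2 V — impossible in the active region.
So the transistor is saturated. With V_CE = 0.2 V, I_C = (V_CC − 0.2)/R_C = 12.8/1.8 = 7.11 mA.
Check: β·I_B = 17.3 mA > I_C = 7.11 mA, confirming saturation.

saturation; I_C ≈ 7.1 mA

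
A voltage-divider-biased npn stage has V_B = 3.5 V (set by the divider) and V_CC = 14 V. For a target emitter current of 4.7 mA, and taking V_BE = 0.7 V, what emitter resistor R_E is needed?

V_E = V_B − V_BE = 3.5 − 0.7 = 2.8 V.
R_E = V_E / I_E = 2.8 / 4.7 = 0.596 kΩ.

R_E ≈ 0.6 kΩ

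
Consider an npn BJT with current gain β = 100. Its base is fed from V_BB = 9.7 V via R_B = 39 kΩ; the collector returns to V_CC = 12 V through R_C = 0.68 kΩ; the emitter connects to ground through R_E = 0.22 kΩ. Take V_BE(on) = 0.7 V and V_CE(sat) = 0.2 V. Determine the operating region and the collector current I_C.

saturation; I_C ≈ 13 mA

Assume active: I_B = (9.7 − 0.7)/(39 + 101×0.22) = 0.147 mA, I_C = β·I_B = 14.7 mA.
Then V_CE = 12 − 14.7×0.68 − 14.8×0.22 = -1.26 V < 0.2 V — the active assumption fails.
Re-solve with V_CE = 0.2 V. KCL at the emitter: V_E/R_E = (V_BB−0.7−V_E)/R_B + (V_CC−0.2−V_E)/R_C, giving V_E = 2.91 V.
I_C = (V_CC − 0.2 − V_E)/R_C = (11.8 − 2.91)/0.68 = 13.1 mA.
Check: I_B = (9 − 2.91)/39 = 0.156 mA, and β·I_B = 15.6 mA > I_C, confirming saturation.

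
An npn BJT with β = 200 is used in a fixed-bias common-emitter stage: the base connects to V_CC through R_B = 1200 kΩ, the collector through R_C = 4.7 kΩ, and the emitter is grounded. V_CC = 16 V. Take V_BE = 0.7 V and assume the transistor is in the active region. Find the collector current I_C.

I_C ≈ 2.6 mA

Base loop: V_CC = I_B·R_B + V_BE, so I_B = (16 − 0.7)/1200 kΩ = 0.0128 mA.
In the active region I_C = β·I_B = 200 × 0.0128 = 2.55 mA.
Collector loop: V_CE = V_CC − I_C·R_C = 16 − 2.55×4.7 = 4.01 V.
Since V_CE = 4.01 V > V_CE(sat) ≈ 0.2 V, the transistor is in the active region as assumed.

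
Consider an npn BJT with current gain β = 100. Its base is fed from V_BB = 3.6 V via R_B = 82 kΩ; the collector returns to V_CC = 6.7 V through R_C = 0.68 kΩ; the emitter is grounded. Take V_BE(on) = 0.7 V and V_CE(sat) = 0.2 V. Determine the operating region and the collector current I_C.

Assume active. Base-emitter loop: I_B = (V_BB − V_BE)/R_B = (3.6 − 0.7)/82 = 0.0354 mA.
I_C = β·I_B = 100×0.0354 = 3.54 mA.
V_CE = V_CC − I_C·R_C = 6.7 − 3.54×0.68 = 4.3 V > V_CE(sat), so the active-region assumption holds.

active; I_C ≈ 3.5 mA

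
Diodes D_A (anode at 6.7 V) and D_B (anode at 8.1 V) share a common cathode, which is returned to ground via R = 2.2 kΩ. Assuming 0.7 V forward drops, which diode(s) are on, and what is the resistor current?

Assume both conduct. Then node N would need to be at both 6.7−0.7 = 6 V and 8.1−0.7 = 7.4 V, which is impossible.
Assume only D_B conducts: V_N = 8.1 − 0.7 = 7.4 V, so I_R = 7.4/2.2 = 3.36 mA.
Check D_A: its anode-to-cathode voltage is 6.7 − 7.4 = -0.7 V < 0.7 V, so it is off. The assumption is consistent.

Only D_B conducts; I_R ≈ 3.4 mA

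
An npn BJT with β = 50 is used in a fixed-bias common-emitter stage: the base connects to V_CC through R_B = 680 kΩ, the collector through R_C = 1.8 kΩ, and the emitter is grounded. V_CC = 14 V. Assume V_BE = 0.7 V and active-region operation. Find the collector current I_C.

I_C ≈ 0.98 mA

Base loop: V_CC = I_B·R_B + V_BE, so I_B = (14 − 0.7)/680 kΩ = 0.0196 mA.
In the active region I_C = β·I_B = 50 × 0.0196 = 0.978 mA.
Collector loop: V_CE = V_CC − I_C·R_C = 14 − 0.978×1.8 = 12.2 V.
Since V_CE = 12.2 V > V_CE(sat) ≈ 0.2 V, the transistor is in the active region as assumed.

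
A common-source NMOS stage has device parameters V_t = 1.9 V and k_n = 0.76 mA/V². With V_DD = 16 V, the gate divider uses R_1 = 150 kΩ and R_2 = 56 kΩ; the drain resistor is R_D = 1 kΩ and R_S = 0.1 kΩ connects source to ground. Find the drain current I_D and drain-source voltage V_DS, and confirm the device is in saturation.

V_G = V_DD·R_2/(R_1+R_2) = 16×56/206 = 4.35 V.
Assume saturation: I_D = (k_n/2)(V_GS − V_t)² with V_GS = V_G − I_D·R_S = 4.35 − 0.1·I_D.
Substituting gives 0.0038·I_D² − 1.19·I_D + 2.28 = 0, with roots I_D = 1.93 or 310 mA.
The root I_D = 310 mA gives V_GS = -26.7 V ≤ V_t, so take I_D = 1.93 mA.
Then V_GS = 4.16 V and V_DS = V_DD − I_D(R_D+R_S) = 16 − 1.93×1.1 = 13.9 V.
Saturation requires V_DS ≥ V_GS − V_t = 2.26 V; 13.9 ≥ 2.26 ✓.

I_D ≈ 1.9 mA, V_DS ≈ 14 V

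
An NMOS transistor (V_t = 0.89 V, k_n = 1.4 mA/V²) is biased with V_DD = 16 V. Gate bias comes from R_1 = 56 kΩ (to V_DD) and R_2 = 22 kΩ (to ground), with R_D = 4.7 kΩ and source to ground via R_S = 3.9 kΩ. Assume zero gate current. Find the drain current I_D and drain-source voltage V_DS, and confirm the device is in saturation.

I_D ≈ 0.68 mA, V_DS ≈ 10 V

V_G = V_DD·R_2/(R_1+R_2) = 16×22/78 = 4.51 V.
Assume saturation: I_D = (k_n/2)(V_GS − V_t)² with V_GS = V_G − I_D·R_S = 4.51 − 3.9·I_D.
Substituting gives 10.6·I_D² − 20.8·I_D + 9.19 = 0, with roots I_D = 0.677 or 1.27 mA.
The root I_D = 1.27 mA gives V_GS = -0.46 V ≤ V_t, so take I_D = 0.677 mA.
Then V_GS = 1.87 V and V_DS = V_DD − I_D(R_D+R_S) = 16 − 0.677×8.6 = 10.2 V.
Saturation requires V_DS ≥ V_GS − V_t = 0.983 V; 10.2 ≥ 0.983 ✓.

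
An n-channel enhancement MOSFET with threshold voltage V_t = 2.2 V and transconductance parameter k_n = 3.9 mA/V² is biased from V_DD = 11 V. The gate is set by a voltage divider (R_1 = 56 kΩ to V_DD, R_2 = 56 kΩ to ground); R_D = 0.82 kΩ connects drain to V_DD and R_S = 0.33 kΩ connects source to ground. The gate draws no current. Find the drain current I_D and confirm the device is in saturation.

V_G = V_DD·R_2/(R_1+R_2) = 11×56/112 = 5.5 V.
Assume saturation: I_D = (k_n/2)(V_GS − V_t)² with V_GS = V_G − I_D·R_S = 5.5 − 0.33·I_D.
Substituting gives 0.212·I_D² − 5.25·I_D + 21.2 = 0, with roots I_D = 5.1 or 19.6 mA.
The root I_D = 19.6 mA gives V_GS = -0.971 V ≤ V_t, so take I_D = 5.1 mA.
Then V_GS = 3.82 V and V_DS = V_DD − I_D(R_D+R_S) = 11 − 5.1×1.15 = 5.14 V.
Saturation requires V_DS ≥ V_GS − V_t = 1.62 V; 5.14 ≥ 1.62 ✓.

I_D ≈ 5.1 mA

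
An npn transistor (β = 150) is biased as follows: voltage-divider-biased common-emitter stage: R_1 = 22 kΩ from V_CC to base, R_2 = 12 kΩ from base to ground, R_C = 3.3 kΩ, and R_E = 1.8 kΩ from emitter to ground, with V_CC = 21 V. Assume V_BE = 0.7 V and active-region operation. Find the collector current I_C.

Thevenize the base divider: V_Th = V_CC·R_2/(R_1+R_2) = 21×12/34 = 7.41 V, R_Th = R_1‖R_2 = 7.76 kΩ.
Base-emitter loop: V_Th = I_B·R_Th + V_BE + (β+1)I_B·R_E, so I_B = (7.41 − 0.7) / (7.76 + 151×1.8) = 0.024 mA.
I_C = β·I_B = 150×0.024 = 3.6 mA, and I_E = (β+1)I_B = 3.63 mA.
V_CE = V_CC − I_C·R_C − I_E·R_E = 21 − 3.6×3.3 − 3.63×1.8 = 2.59 V.
V_CE = 2.59 V > 0.2 V confirms active-region operation.

I_C ≈ 3.6 mA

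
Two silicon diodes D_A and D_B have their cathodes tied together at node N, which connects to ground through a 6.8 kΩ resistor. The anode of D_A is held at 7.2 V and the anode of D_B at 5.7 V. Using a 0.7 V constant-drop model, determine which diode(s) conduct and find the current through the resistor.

Only D_A conducts; I_R ≈ 0.96 mA

Assume both conduct. Then node N would need to be at both 7.2−0.7 = 6.5 V and 5.7−0.7 = 5 V, which is impossible.
Assume only D_A conducts: V_N = 7.2 − 0.7 = 6.5 V, so I_R = 6.5/6.8 = 0.956 mA.
Check D_B: its anode-to-cathode voltage is 5.7 − 6.5 = -0.8 V < 0.7 V, so it is off. The assumption is consistent.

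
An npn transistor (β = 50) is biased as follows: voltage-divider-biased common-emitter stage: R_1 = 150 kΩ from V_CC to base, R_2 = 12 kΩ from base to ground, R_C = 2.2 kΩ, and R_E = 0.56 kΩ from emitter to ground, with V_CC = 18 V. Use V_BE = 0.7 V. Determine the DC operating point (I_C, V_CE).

Thevenize the base divider: V_Th = V_CC·R_2/(R_1+R_2) = 18×12/162 = 1.33 V, R_Th = R_1‖R_2 = 11.1 kΩ.
Base-emitter loop: V_Th = I_B·R_Th + V_BE + (β+1)I_B·R_E, so I_B = (1.33 − 0.7) / (11.1 + 51×0.56) = 0.016 mA.
I_C = β·I_B = 50×0.016 = 0.798 mA, and I_E = (β+1)I_B = 0.814 mA.
V_CE = V_CC − I_C·R_C − I_E·R_E = 18 − 0.798×2.2 − 0.814×0.56 = 15.8 V.
V_CE = 15.8 V > 0.2 V confirms active-region operation.

I_C ≈ 0.8 mA, V_CE ≈ 16 V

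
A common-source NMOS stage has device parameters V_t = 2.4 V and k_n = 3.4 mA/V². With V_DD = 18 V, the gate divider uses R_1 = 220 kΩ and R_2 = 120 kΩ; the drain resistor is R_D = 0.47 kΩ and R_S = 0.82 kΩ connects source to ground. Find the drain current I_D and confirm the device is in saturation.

V_G = V_DD·R_2/(R_1+R_2) = 18×120/340 = 6.35 V.
Assume saturation: I_D = (k_n/2)(V_GS − V_t)² with V_GS = V_G − I_D·R_S = 6.35 − 0.82·I_D.
Substituting gives 1.14·I_D² − 12·I_D + 26.6 = 0, with roots I_D = 3.16 or 7.36 mA.
The root I_D = 7.36 mA gives V_GS = 0.32 V ≤ V_t, so take I_D = 3.16 mA.
Then V_GS = 3.76 V and V_DS = V_DD − I_D(R_D+R_S) = 18 − 3.16×1.29 = 13.9 V.
Saturation requires V_DS ≥ V_GS − V_t = 1.36 V; 13.9 ≥ 1.36 ✓.

I_D ≈ 3.2 mA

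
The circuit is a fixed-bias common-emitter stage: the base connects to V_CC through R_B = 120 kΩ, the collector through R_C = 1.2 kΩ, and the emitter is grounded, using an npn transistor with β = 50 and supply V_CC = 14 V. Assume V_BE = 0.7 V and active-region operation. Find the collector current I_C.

Base loop: V_CC = I_B·R_B + V_BE, so I_B = (14 − 0.7)/120 kΩ = 0.111 mA.
In the active region I_C = β·I_B = 50 × 0.111 = 5.54 mA.
Collector loop: V_CE = V_CC − I_C·R_C = 14 − 5.54×1.2 = 7.35 V.
Since V_CE = 7.35 V > V_CE(sat) ≈ 0.2 V, the transistor is in the active region as assumed.

I_C ≈ 5.5 mA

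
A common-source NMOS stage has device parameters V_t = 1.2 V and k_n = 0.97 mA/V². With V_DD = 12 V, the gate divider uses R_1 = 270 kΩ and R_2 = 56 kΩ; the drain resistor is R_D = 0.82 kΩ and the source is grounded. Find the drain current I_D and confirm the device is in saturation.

I_D ≈ 0.36 mA

V_G = V_DD·R_2/(R_1+R_2) = 12×56/326 = 2.06 V. With the source grounded, V_GS = V_G = 2.06 V.
Assume saturation: I_D = (k_n/2)(V_GS − V_t)² = (0.97/2)×(2.06 − 1.2)² = 0.485×0.861² = 0.36 mA.
V_DS = V_DD − I_D·R_D = 12 − 0.36×0.82 = 11.7 V.
Saturation requires V_DS ≥ V_GS − V_t = 0.861 V; 11.7 ≥ 0.861 ✓.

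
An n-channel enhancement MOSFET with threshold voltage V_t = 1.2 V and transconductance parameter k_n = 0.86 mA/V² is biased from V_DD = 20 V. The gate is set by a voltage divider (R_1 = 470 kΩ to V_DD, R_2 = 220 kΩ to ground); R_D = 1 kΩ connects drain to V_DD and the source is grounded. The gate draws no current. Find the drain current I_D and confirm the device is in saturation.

I_D ≈ 12 mA

V_G = V_DD·R_2/(R_1+R_2) = 20×220/690 = 6.38 V. With the source grounded, V_GS = V_G = 6.38 V.
Assume saturation: I_D = (k_n/2)(V_GS − V_t)² = (0.86/2)×(6.38 − 1.2)² = 0.43×5.18² = 11.5 mA.
V_DS = V_DD − I_D·R_D = 20 − 11.5×1 = 8.48 V.
Saturation requires V_DS ≥ V_GS − V_t = 5.18 V; 8.48 ≥ 5.18 ✓.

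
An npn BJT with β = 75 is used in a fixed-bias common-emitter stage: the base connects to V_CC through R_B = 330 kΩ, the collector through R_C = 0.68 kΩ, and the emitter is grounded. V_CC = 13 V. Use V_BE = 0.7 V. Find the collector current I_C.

Base loop: V_CC = I_B·R_B + V_BE, so I_B = (13 − 0.7)/330 kΩ = 0.0373 mA.
In the active region I_C = β·I_B = 75 × 0.0373 = 2.8 mA.
Collector loop: V_CE = V_CC − I_C·R_C = 13 − 2.8×0.68 = 11.1 V.
Since V_CE = 11.1 V > V_CE(sat) ≈ 0.2 V, the transistor is in the active region as assumed.

I_C ≈ 2.8 mA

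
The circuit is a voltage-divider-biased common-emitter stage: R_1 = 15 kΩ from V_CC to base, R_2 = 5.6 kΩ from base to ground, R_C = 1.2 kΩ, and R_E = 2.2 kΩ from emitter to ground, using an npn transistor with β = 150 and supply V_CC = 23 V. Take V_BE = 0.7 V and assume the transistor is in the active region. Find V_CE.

Thevenize the base divider: V_Th = V_CC·R_2/(R_1+R_2) = 23×5.6/20.6 = 6.25 V, R_Th = R_1‖R_2 = 4.08 kΩ.
Base-emitter loop: V_Th = I_B·R_Th + V_BE + (β+1)I_B·R_E, so I_B = (6.25 − 0.7) / (4.08 + 151×2.2) = 0.0165 mA.
I_C = β·I_B = 150×0.0165 = 2.48 mA, and I_E = (β+1)I_B = 2.49 mA.
V_CE = V_CC − I_C·R_C − I_E·R_E = 23 − 2.48×1.2 − 2.49×2.2 = 14.5 V.
V_CE = 14.5 V > 0.2 V confirms active-region operation.

V_CE ≈ 15 V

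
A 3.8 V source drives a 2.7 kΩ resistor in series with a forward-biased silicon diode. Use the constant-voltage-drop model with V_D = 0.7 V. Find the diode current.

I ≈ 1.1 mA

KVL around the loop: 3.8 = V_D + I·R = 0.7 + I × 2.7 kΩ.
So I = (3.8 − 0.7) / 2.7 kΩ = 3.1 / 2.7 = 1.15 mA.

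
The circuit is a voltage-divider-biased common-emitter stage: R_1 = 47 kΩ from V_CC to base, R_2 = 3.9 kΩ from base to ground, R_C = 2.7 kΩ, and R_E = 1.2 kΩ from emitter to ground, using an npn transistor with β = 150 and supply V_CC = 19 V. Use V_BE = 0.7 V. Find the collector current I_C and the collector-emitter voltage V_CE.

I_C ≈ 0.61 mA, V_CE ≈ 17 V

Thevenize the base divider: V_Th = V_CC·R_2/(R_1+R_2) = 19×3.9/50.9 = 1.46 V, R_Th = R_1‖R_2 = 3.6 kΩ.
Base-emitter loop: V_Th = I_B·R_Th + V_BE + (β+1)I_B·R_E, so I_B = (1.46 − 0.7) / (3.6 + 151×1.2) = 0.00409 mA.
I_C = β·I_B = 150×0.00409 = 0.613 mA, and I_E = (β+1)I_B = 0.618 mA.
V_CE = V_CC − I_C·R_C − I_E·R_E = 19 − 0.613×2.7 − 0.618×1.2 = 16.6 V.
V_CE = 16.6 V > 0.2 V confirms active-region operation.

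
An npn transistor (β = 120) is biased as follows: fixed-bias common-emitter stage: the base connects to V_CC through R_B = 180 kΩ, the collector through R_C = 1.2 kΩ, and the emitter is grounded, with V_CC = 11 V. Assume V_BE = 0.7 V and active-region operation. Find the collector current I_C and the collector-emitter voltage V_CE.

Base loop: V_CC = I_B·R_B + V_BE, so I_B = (11 − 0.7)/180 kΩ = 0.0572 mA.
In the active region I_C = β·I_B = 120 × 0.0572 = 6.87 mA.
Collector loop: V_CE = V_CC − I_C·R_C = 11 − 6.87×1.2 = 2.76 V.
Since V_CE = 2.76 V > V_CE(sat) ≈ 0.2 V, the transistor is in the active region as assumed.

I_C ≈ 6.9 mA, V_CE ≈ 2.8 V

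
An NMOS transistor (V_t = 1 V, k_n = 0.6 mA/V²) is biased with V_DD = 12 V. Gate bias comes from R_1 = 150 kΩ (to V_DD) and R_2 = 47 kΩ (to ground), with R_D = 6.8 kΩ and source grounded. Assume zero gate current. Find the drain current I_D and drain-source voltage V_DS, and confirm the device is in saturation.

V_G = V_DD·R_2/(R_1+R_2) = 12×47/197 = 2.86 V. With the source grounded, V_GS = V_G = 2.86 V.
Assume saturation: I_D = (k_n/2)(V_GS − V_t)² = (0.6/2)×(2.86 − 1)² = 0.3×1.86² = 1.04 mA.
V_DS = V_DD − I_D·R_D = 12 − 1.04×6.8 = 4.92 V.
Saturation requires V_DS ≥ V_GS − V_t = 1.86 V; 4.92 ≥ 1.86 ✓.

I_D ≈ 1 mA, V_DS ≈ 4.9 V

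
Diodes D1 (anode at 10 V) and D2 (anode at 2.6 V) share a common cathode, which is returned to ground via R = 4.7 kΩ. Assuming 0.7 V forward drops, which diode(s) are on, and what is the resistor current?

Assume both conduct. Then node N would need to be at both 10−0.7 = 9.3 V and 2.6−0.7 = 1.9 V, which is impossible.
Assume only D1 conducts: V_N = 10 − 0.7 = 9.3 V, so I_R = 9.3/4.7 = 1.98 mA.
Check D2: its anode-to-cathode voltage is 2.6 − 9.3 = -6.7 V < 0.7 V, so it is off. The assumption is consistent.

Only D1 conducts; I_R ≈ 2 mA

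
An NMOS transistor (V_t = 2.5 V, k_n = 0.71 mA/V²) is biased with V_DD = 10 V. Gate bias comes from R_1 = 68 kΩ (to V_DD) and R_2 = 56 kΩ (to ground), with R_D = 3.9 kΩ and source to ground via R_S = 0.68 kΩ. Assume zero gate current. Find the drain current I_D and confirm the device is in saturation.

I_D ≈ 0.78 mA

V_G = V_DD·R_2/(R_1+R_2) = 10×56/124 = 4.52 V.
Assume saturation: I_D = (k_n/2)(V_GS − V_t)² with V_GS = V_G − I_D·R_S = 4.52 − 0.68·I_D.
Substituting gives 0.164·I_D² − 1.97·I_D + 1.44 = 0, with roots I_D = 0.782 or 11.2 mA.
The root I_D = 11.2 mA gives V_GS = -3.13 V ≤ V_t, so take I_D = 0.782 mA.
Then V_GS = 3.98 V and V_DS = V_DD − I_D(R_D+R_S) = 10 − 0.782×4.58 = 6.42 V.
Saturation requires V_DS ≥ V_GS − V_t = 1.48 V; 6.42 ≥ 1.48 ✓.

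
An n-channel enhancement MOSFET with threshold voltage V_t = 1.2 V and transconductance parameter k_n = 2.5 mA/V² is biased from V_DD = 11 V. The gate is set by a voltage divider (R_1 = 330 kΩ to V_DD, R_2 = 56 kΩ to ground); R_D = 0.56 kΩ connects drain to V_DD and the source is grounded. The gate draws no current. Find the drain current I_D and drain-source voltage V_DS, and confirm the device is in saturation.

I_D ≈ 0.2 mA, V_DS ≈ 11 V

V_G = V_DD·R_2/(R_1+R_2) = 11×56/386 = 1.6 V. With the source grounded, V_GS = V_G = 1.6 V.
Assume saturation: I_D = (k_n/2)(V_GS − V_t)² = (2.5/2)×(1.6 − 1.2)² = 1.25×0.396² = 0.196 mA.
V_DS = V_DD − I_D·R_D = 11 − 0.196×0.56 = 10.9 V.
Saturation requires V_DS ≥ V_GS − V_t = 0.396 V; 10.9 ≥ 0.396 ✓.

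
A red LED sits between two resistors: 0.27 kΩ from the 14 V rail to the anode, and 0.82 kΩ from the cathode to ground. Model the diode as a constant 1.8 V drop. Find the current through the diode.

I ≈ 11 mA

The two resistors are in series with the diode, so KVL gives 14 = I·0.27 + 1.8 + I·0.82.
I = (14 − 1.8) / (0.27 + 0.82) kΩ = 12.2 / 1.09 = 11.2 mA.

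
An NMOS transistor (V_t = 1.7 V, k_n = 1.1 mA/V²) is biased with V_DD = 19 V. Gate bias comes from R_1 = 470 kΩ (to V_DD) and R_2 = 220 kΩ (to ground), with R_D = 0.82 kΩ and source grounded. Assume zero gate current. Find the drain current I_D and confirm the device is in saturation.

V_G = V_DD·R_2/(R_1+R_2) = 19×220/690 = 6.06 V. With the source grounded, V_GS = V_G = 6.06 V.
Assume saturation: I_D = (k_n/2)(V_GS − V_t)² = (1.1/2)×(6.06 − 1.7)² = 0.55×4.36² = 10.4 mA.
V_DS = V_DD − I_D·R_D = 19 − 10.4×0.82 = 10.4 V.
Saturation requires V_DS ≥ V_GS − V_t = 4.36 V; 10.4 ≥ 4.36 ✓.

I_D ≈ 10 mA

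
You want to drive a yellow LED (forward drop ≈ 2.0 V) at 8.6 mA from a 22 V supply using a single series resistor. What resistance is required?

R ≈ 2.3 kΩ

The resistor drops V_S − V_D = 22 − 2.0 = 20 V at 8.6 mA.
R = 20 V / 8.6 mA = 2.33 kΩ.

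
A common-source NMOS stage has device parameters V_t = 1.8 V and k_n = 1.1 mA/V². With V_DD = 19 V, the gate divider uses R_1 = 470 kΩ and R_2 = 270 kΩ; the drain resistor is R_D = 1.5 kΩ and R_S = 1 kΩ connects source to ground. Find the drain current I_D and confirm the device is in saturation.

V_G = V_DD·R_2/(R_1+R_2) = 19×270/740 = 6.93 V.
Assume saturation: I_D = (k_n/2)(V_GS − V_t)² with V_GS = V_G − I_D·R_S = 6.93 − 1·I_D.
Substituting gives 0.55·I_D² − 6.65·I_D + 14.5 = 0, with roots I_D = 2.85 or 9.23 mA.
The root I_D = 9.23 mA gives V_GS = -2.3 V ≤ V_t, so take I_D = 2.85 mA.
Then V_GS = 4.08 V and V_DS = V_DD − I_D(R_D+R_S) = 19 − 2.85×2.5 = 11.9 V.
Saturation requires V_DS ≥ V_GS − V_t = 2.28 V; 11.9 ≥ 2.28 ✓.

I_D ≈ 2.9 mA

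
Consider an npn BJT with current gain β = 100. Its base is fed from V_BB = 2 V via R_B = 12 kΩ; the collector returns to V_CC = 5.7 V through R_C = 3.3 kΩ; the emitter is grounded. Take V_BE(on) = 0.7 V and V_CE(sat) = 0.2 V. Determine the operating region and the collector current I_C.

saturation; I_C ≈ 1.7 mA

Assume active: I_B = (2 − 0.7)/12 = 0.108 mA, giving I_C = β·I_B = 10.8 mA.
But then V_CE = 5.7 − 10.8×3.3 = -30.1 V < V_CE(sat) = 0.2 V — impossible in the active region.
So the transistor is saturated. With V_CE = 0.2 V, I_C = (V_CC − 0.2)/R_C = 5.5/3.3 = 1.67 mA.
Check: β·I_B = 10.8 mA > I_C = 1.67 mA, confirming saturation.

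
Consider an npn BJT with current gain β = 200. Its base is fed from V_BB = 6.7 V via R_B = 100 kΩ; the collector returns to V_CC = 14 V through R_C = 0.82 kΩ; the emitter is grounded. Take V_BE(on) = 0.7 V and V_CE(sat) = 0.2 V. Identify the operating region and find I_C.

Assume active. Base-emitter loop: I_B = (V_BB − V_BE)/R_B = (6.7 − 0.7)/100 = 0.06 mA.
I_C = β·I_B = 200×0.06 = 12 mA.
V_CE = V_CC − I_C·R_C = 14 − 12×0.82 = 4.16 V > V_CE(sat), so the active-region assumption holds.

active; I_C ≈ 12 mA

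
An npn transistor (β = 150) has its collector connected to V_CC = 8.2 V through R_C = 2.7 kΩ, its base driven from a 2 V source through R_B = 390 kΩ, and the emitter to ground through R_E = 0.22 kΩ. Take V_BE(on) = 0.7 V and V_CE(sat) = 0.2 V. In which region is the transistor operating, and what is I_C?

Assume active. Base-emitter loop: I_B = (V_BB − V_BE)/(R_B + (β+1)R_E) = (2 − 0.7)/(390 + 151×0.22) = 0.00307 mA.
I_C = β·I_B = 150×0.00307 = 0.461 mA.
V_CE = V_CC − I_C·R_C − I_E·R_E = 8.2 − 0.461×2.7 − 0.464×0.22 = 6.85 V > V_CE(sat), so the active-region assumption holds.

active; I_C ≈ 0.46 mA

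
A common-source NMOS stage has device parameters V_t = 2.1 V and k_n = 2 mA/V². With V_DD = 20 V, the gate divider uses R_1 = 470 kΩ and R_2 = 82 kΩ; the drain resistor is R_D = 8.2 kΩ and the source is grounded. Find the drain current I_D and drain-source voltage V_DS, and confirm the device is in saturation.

V_G = V_DD·R_2/(R_1+R_2) = 20×82/552 = 2.97 V. With the source grounded, V_GS = V_G = 2.97 V.
Assume saturation: I_D = (k_n/2)(V_GS − V_t)² = (2/2)×(2.97 − 2.1)² = 1×0.871² = 0.759 mA.
V_DS = V_DD − I_D·R_D = 20 − 0.759×8.2 = 13.8 V.
Saturation requires V_DS ≥ V_GS − V_t = 0.871 V; 13.8 ≥ 0.871 ✓.

I_D ≈ 0.76 mA, V_DS ≈ 14 V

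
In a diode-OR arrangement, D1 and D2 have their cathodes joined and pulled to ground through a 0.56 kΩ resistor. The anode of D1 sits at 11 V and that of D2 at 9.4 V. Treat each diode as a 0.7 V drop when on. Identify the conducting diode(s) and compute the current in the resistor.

Assume both conduct. Then node N would need to be at both 11−0.7 = 10.3 V and 9.4−0.7 = 8.7 V, which is impossible.
Assume only D1 conducts: V_N = 11 − 0.7 = 10.3 V, so I_R = 10.3/0.56 = 18.4 mA.
Check D2: its anode-to-cathode voltage is 9.4 − 10.3 = -0.9 V < 0.7 V, so it is off. The assumption is consistent.

Only D1 conducts; I_R ≈ 18 mA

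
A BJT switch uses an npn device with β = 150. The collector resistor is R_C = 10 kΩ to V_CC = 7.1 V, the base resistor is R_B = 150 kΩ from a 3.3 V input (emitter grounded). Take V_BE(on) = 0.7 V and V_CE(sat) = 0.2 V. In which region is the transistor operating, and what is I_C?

saturation; I_C ≈ 0.69 mA

Assume active: I_B = (3.3 − 0.7)/150 = 0.0173 mA, giving I_C = β·I_B = 2.6 mA.
But then V_CE = 7.1 − 2.6×10 = -18.9 V < V_CE(sat) = 0.2 V — impossible in the active region.
So the transistor is saturated. With V_CE = 0.2 V, I_C = (V_CC − 0.2)/R_C = 6.9/10 = 0.69 mA.
Check: β·I_B = 2.6 mA > I_C = 0.69 mA, confirming saturation.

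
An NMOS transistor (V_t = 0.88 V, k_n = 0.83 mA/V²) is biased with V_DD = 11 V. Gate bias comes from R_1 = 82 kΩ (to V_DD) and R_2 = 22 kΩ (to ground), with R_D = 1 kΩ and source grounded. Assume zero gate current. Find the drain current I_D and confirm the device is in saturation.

V_G = V_DD·R_2/(R_1+R_2) = 11×22/104 = 2.33 V. With the source grounded, V_GS = V_G = 2.33 V.
Assume saturation: I_D = (k_n/2)(V_GS − V_t)² = (0.83/2)×(2.33 − 0.88)² = 0.415×1.45² = 0.869 mA.
V_DS = V_DD − I_D·R_D = 11 − 0.869×1 = 10.1 V.
Saturation requires V_DS ≥ V_GS − V_t = 1.45 V; 10.1 ≥ 1.45 ✓.

I_D ≈ 0.87 mA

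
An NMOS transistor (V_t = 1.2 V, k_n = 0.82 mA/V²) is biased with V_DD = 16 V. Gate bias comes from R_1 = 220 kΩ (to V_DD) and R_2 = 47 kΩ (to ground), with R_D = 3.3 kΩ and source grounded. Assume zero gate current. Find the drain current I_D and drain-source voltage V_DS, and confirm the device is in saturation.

I_D ≈ 1.1 mA, V_DS ≈ 12 V

V_G = V_DD·R_2/(R_1+R_2) = 16×47/267 = 2.82 V. With the source grounded, V_GS = V_G = 2.82 V.
Assume saturation: I_D = (k_n/2)(V_GS − V_t)² = (0.82/2)×(2.82 − 1.2)² = 0.41×1.62² = 1.07 mA.
V_DS = V_DD − I_D·R_D = 16 − 1.07×3.3 = 12.5 V.
Saturation requires V_DS ≥ V_GS − V_t = 1.62 V; 12.5 ≥ 1.62 ✓.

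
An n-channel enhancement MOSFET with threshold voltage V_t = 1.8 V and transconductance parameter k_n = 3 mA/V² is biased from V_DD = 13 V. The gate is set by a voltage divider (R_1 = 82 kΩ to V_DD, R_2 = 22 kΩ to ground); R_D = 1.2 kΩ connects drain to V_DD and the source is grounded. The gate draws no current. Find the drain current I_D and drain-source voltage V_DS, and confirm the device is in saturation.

V_G = V_DD·R_2/(R_1+R_2) = 13×22/104 = 2.75 V. With the source grounded, V_GS = V_G = 2.75 V.
Assume saturation: I_D = (k_n/2)(V_GS − V_t)² = (3/2)×(2.75 − 1.8)² = 1.5×0.95² = 1.35 mA.
V_DS = V_DD − I_D·R_D = 13 − 1.35×1.2 = 11.4 V.
Saturation requires V_DS ≥ V_GS − V_t = 0.95 V; 11.4 ≥ 0.95 ✓.

I_D ≈ 1.4 mA, V_DS ≈ 11 V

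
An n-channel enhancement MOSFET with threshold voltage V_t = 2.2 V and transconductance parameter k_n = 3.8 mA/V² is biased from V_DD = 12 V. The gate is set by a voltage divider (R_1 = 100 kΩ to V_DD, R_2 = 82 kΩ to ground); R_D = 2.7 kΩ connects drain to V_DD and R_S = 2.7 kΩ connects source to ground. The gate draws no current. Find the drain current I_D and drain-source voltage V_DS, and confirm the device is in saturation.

V_G = V_DD·R_2/(R_1+R_2) = 12×82/182 = 5.41 V.
Assume saturation: I_D = (k_n/2)(V_GS − V_t)² with V_GS = V_G − I_D·R_S = 5.41 − 2.7·I_D.
Substituting gives 13.9·I_D² − 33.9·I_D + 19.5 = 0, with roots I_D = 0.929 or 1.52 mA.
The root I_D = 1.52 mA gives V_GS = 1.31 V ≤ V_t, so take I_D = 0.929 mA.
Then V_GS = 2.9 V and V_DS = V_DD − I_D(R_D+R_S) = 12 − 0.929×5.4 = 6.99 V.
Saturation requires V_DS ≥ V_GS − V_t = 0.699 V; 6.99 ≥ 0.699 ✓.

I_D ≈ 0.93 mA, V_DS ≈ 7 V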